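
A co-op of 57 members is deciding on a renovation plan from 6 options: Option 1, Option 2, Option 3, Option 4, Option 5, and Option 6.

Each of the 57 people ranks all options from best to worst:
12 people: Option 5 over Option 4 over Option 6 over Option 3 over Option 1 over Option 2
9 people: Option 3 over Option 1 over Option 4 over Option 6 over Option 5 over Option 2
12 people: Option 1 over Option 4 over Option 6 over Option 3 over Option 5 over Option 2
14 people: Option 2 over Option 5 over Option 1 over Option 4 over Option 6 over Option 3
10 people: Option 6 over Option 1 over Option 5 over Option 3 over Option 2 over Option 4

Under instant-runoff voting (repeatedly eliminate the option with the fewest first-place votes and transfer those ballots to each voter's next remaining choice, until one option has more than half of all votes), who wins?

Round 1: Option 1 12, Option 2 14, Option 3 9, Option 4 0, Option 5 12, Option 6 10. Option 4 eliminated.
Round 2: Option 1 12, Option 2 14, Option 3 9, Option 5 12, Option 6 10. Option 3 eliminated.
Round 3: Option 1 21, Option 2 14, Option 5 12, Option 6 10. Option 6 eliminated.
Round 4: Option 1 31, Option 2 14, Option 5 12. Option 1 has a majority (≥29).

Option 1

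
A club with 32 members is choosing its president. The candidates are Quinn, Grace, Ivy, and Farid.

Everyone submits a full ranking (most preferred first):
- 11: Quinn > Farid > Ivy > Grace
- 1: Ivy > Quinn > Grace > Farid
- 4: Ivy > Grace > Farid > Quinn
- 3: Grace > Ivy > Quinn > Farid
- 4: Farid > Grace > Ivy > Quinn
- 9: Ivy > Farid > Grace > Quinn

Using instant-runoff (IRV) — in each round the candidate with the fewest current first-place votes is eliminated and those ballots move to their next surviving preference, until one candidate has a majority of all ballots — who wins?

Round 1: Quinn 11, Grace 3, Ivy 14, Farid 4. Grace eliminated.
Round 2: Quinn 11, Ivy 17, Farid 4. Ivy has a majority (≥17).

Ivy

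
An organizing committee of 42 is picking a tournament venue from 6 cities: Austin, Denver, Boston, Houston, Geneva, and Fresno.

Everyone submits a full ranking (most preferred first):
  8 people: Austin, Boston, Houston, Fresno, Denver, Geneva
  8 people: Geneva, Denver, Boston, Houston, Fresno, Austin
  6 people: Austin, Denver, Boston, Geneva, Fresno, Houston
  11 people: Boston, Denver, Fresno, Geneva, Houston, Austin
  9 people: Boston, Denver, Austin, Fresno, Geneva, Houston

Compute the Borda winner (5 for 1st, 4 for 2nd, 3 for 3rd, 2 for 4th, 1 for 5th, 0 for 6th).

Boston

Austin: 8×5 + 8×0 + 6×5 + 11×0 + 9×3 = 97
Denver: 8×1 + 8×4 + 6×4 + 11×4 + 9×4 = 144
Boston: 8×4 + 8×3 + 6×3 + 11×5 + 9×5 = 174
Houston: 8×3 + 8×2 + 6×0 + 11×1 + 9×0 = 51
Geneva: 8×0 + 8×5 + 6×2 + 11×2 + 9×1 = 83
Fresno: 8×2 + 8×1 + 6×1 + 11×3 + 9×2 = 81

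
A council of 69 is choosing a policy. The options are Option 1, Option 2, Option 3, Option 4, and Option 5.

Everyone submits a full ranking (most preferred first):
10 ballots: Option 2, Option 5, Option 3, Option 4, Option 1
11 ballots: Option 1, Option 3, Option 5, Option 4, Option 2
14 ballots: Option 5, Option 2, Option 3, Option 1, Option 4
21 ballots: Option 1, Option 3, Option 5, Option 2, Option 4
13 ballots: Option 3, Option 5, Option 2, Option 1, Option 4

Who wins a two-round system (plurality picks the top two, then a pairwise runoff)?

Option 5

Round 1 first-place votes: Option 1 32, Option 2 10, Option 3 13, Option 4 0, Option 5 14. Option 1 and Option 5 advance.
Runoff: Option 1 is ranked above Option 5 on 32 ballots, Option 5 above Option 1 on 37.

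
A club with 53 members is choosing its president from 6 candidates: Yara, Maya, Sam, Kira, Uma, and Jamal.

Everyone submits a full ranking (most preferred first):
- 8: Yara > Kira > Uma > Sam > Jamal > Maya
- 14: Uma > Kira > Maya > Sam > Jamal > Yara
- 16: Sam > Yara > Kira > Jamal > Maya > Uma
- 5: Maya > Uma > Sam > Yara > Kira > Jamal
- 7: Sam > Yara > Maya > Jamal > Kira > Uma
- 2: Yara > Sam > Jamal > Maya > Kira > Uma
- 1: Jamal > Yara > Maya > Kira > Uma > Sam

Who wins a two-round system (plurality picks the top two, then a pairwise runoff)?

Round 1 first-place votes: Yara 10, Maya 5, Sam 23, Kira 0, Uma 14, Jamal 1. Sam and Uma advance.
Runoff: Sam is ranked above Uma on 25 ballots, Uma above Sam on 28.

Uma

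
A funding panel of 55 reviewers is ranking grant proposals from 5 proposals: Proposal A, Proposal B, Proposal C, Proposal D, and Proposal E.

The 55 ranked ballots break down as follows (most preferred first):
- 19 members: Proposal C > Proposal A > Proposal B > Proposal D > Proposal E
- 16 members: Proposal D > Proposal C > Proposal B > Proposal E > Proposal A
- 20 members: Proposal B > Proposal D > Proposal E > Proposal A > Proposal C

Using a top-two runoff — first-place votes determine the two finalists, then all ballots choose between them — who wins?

Proposal C

Round 1 first-place votes: Proposal A 0, Proposal B 20, Proposal C 19, Proposal D 16, Proposal E 0. Proposal B and Proposal C advance.
Runoff: Proposal B is ranked above Proposal C on 20 ballots, Proposal C above Proposal B on 35.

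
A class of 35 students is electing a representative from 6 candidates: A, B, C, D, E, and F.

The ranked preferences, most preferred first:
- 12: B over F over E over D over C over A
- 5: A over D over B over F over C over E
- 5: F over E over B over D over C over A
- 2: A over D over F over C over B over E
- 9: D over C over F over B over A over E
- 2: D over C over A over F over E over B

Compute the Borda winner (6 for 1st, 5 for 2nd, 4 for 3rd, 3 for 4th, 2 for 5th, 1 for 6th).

A: 12×1 + 5×6 + 5×1 + 2×6 + 9×2 + 2×4 = 85
B: 12×6 + 5×4 + 5×4 + 2×2 + 9×3 + 2×1 = 145
C: 12×2 + 5×2 + 5×2 + 2×3 + 9×5 + 2×5 = 105
D: 12×3 + 5×5 + 5×3 + 2×5 + 9×6 + 2×6 = 152
E: 12×4 + 5×1 + 5×5 + 2×1 + 9×1 + 2×2 = 93
F: 12×5 + 5×3 + 5×6 + 2×4 + 9×4 + 2×3 = 155

F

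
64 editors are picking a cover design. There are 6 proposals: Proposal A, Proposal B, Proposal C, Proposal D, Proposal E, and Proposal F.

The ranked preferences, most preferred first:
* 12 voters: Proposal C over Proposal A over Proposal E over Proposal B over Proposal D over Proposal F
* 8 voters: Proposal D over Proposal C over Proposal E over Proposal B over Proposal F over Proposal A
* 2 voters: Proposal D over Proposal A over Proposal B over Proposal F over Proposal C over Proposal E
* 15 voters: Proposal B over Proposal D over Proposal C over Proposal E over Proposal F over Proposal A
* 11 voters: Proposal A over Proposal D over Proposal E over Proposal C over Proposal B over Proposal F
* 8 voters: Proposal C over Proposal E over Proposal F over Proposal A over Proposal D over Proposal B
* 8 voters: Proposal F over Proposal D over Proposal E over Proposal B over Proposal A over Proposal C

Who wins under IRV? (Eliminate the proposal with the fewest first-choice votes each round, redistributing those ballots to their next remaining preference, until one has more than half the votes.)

Proposal D

Round 1: Proposal A 11, Proposal B 15, Proposal C 20, Proposal D 10, Proposal E 0, Proposal F 8. Proposal E eliminated.
Round 2: Proposal A 11, Proposal B 15, Proposal C 20, Proposal D 10, Proposal F 8. Proposal F eliminated.
Round 3: Proposal A 11, Proposal B 15, Proposal C 20, Proposal D 18. Proposal A eliminated.
Round 4: Proposal B 15, Proposal C 20, Proposal D 29. Proposal B eliminated.
Round 5: Proposal C 20, Proposal D 44. Proposal D has a majority (≥33).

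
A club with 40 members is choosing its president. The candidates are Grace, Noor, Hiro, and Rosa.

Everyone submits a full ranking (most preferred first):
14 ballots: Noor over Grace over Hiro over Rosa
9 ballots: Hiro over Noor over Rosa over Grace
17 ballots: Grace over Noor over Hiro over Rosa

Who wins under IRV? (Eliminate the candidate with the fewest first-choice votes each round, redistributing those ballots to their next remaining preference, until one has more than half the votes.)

Noor

Round 1: Grace 17, Noor 14, Hiro 9, Rosa 0. Rosa eliminated.
Round 2: Grace 17, Noor 14, Hiro 9. Hiro eliminated.
Round 3: Grace 17, Noor 23. Noor has a majority (≥21).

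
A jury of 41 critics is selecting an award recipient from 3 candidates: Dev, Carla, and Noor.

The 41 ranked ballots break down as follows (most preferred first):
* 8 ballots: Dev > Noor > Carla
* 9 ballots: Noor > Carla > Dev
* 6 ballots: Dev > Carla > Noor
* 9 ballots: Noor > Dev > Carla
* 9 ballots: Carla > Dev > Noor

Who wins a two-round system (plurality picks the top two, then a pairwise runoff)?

Round 1 first-place votes: Dev 14, Carla 9, Noor 18. Noor and Dev advance.
Runoff: Noor is ranked above Dev on 18 ballots, Dev above Noor on 23.

Dev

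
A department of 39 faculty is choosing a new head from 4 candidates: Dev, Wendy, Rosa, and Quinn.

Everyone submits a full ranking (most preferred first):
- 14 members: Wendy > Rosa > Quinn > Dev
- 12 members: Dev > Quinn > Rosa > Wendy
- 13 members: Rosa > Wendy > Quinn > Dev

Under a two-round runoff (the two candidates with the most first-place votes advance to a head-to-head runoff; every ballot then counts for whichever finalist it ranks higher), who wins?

Round 1 first-place votes: Dev 12, Wendy 14, Rosa 13, Quinn 0. Wendy and Rosa advance.
Runoff: Wendy is ranked above Rosa on 14 ballots, Rosa above Wendy on 25.

Rosa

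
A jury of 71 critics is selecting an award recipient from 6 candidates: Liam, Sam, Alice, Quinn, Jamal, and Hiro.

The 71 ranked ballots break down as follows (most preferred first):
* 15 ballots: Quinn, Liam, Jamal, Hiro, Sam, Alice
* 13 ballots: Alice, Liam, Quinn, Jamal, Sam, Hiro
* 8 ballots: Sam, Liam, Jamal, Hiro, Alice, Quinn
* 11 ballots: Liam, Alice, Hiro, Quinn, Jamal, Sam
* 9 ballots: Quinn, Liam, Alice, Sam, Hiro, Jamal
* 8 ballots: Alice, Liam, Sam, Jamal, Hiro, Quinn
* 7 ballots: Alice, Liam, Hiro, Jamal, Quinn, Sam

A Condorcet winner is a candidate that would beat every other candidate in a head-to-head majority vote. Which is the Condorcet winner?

Liam vs Sam: 63–8
Liam vs Alice: 43–28
Liam vs Quinn: 47–24
Liam vs Jamal: 71–0
Liam vs Hiro: 71–0
Liam beats every other candidate.

Liam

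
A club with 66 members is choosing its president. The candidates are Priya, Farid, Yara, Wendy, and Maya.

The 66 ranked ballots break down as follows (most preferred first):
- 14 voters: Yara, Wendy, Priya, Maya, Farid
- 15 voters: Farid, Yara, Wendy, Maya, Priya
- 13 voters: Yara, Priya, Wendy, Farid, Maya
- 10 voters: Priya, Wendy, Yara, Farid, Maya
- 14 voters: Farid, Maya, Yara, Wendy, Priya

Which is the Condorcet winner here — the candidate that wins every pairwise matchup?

Yara vs Priya: 56–10
Yara vs Farid: 37–29
Yara vs Wendy: 56–10
Yara vs Maya: 52–14
Yara beats every other candidate.

Yara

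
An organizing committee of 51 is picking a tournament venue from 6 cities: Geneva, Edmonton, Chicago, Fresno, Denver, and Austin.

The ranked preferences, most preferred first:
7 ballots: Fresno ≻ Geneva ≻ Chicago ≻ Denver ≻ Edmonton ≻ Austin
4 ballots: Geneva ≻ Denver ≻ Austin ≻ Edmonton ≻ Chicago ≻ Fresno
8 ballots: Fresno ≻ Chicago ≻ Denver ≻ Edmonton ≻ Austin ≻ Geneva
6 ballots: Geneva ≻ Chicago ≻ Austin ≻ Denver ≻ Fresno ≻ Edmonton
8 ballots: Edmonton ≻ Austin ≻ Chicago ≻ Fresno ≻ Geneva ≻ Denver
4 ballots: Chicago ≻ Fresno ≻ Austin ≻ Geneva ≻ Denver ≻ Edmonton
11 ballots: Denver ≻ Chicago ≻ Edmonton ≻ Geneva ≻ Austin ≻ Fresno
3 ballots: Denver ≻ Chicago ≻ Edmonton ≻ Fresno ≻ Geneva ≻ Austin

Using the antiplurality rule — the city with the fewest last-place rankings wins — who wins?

Chicago

Last-place votes: Geneva 8, Edmonton 10, Chicago 0, Fresno 15, Denver 8, Austin 10.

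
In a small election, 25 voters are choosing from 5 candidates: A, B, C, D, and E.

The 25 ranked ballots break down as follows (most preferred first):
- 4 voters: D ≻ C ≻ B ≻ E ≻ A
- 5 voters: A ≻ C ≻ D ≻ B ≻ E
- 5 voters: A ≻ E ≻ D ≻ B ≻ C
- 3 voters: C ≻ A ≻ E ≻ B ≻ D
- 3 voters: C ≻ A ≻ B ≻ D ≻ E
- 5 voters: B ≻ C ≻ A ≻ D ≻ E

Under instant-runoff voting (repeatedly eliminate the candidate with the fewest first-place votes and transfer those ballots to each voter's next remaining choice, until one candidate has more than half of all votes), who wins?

C

Round 1: A 10, B 5, C 6, D 4, E 0. E eliminated.
Round 2: A 10, B 5, C 6, D 4. D eliminated.
Round 3: A 10, B 5, C 10. B eliminated.
Round 4: A 10, C 15. C has a majority (≥13).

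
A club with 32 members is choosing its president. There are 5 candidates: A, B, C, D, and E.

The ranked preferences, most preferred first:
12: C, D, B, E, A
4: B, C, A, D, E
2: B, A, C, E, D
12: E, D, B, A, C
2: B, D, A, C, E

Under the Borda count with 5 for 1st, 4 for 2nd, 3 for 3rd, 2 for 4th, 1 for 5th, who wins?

A: 12×1 + 4×3 + 2×4 + 12×2 + 2×3 = 62
B: 12×3 + 4×5 + 2×5 + 12×3 + 2×5 = 112
C: 12×5 + 4×4 + 2×3 + 12×1 + 2×2 = 98
D: 12×4 + 4×2 + 2×1 + 12×4 + 2×4 = 114
E: 12×2 + 4×1 + 2×2 + 12×5 + 2×1 = 94

D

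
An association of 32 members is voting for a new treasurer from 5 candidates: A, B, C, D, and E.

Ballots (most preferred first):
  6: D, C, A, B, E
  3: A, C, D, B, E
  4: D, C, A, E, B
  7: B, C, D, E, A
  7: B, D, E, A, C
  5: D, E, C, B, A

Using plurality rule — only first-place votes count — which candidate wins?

D

First-place votes: A 3, B 14, C 0, D 15, E 0.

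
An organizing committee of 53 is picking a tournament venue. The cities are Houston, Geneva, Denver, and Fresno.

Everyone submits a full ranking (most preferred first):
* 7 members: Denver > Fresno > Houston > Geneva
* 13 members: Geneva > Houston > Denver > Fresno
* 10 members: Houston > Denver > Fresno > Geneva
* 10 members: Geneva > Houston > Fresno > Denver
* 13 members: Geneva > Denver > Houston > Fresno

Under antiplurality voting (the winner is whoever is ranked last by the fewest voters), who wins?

Houston

Last-place votes: Houston 0, Geneva 17, Denver 10, Fresno 26.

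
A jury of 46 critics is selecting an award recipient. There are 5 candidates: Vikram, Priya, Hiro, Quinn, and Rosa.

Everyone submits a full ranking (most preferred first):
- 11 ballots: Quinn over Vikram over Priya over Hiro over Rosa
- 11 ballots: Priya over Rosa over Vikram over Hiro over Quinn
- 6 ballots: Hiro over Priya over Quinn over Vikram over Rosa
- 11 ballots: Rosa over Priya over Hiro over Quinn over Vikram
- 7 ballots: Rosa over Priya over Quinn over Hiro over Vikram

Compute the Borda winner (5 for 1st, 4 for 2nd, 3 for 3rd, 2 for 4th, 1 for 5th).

Priya

Vikram: 11×4 + 11×3 + 6×2 + 11×1 + 7×1 = 107
Priya: 11×3 + 11×5 + 6×4 + 11×4 + 7×4 = 184
Hiro: 11×2 + 11×2 + 6×5 + 11×3 + 7×2 = 121
Quinn: 11×5 + 11×1 + 6×3 + 11×2 + 7×3 = 127
Rosa: 11×1 + 11×4 + 6×1 + 11×5 + 7×5 = 151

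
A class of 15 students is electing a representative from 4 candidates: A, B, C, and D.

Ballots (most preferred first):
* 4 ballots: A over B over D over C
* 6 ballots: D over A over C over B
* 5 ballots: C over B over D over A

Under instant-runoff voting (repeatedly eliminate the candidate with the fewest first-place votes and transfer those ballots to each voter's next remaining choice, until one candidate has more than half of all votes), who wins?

D

Round 1: A 4, B 0, C 5, D 6. B eliminated.
Round 2: A 4, C 5, D 6. A eliminated.
Round 3: C 5, D 10. D has a majority (≥8).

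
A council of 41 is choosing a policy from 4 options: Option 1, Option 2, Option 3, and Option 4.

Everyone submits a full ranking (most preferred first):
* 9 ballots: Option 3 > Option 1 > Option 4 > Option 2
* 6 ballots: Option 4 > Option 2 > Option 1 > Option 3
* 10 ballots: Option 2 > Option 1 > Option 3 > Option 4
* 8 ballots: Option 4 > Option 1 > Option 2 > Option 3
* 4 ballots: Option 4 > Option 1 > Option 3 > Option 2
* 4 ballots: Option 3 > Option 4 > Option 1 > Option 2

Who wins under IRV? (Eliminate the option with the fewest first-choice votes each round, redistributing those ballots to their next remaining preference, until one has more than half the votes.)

Round 1: Option 1 0, Option 2 10, Option 3 13, Option 4 18. Option 1 eliminated.
Round 2: Option 2 10, Option 3 13, Option 4 18. Option 2 eliminated.
Round 3: Option 3 23, Option 4 18. Option 3 has a majority (≥21).

Option 3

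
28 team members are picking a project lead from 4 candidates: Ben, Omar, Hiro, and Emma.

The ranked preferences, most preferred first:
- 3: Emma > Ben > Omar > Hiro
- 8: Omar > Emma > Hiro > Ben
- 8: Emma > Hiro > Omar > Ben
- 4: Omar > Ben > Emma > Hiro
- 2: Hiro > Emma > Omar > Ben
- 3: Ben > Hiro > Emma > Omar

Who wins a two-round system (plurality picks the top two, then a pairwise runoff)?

Round 1 first-place votes: Ben 3, Omar 12, Hiro 2, Emma 11. Omar and Emma advance.
Runoff: Omar is ranked above Emma on 12 ballots, Emma above Omar on 16.

Emma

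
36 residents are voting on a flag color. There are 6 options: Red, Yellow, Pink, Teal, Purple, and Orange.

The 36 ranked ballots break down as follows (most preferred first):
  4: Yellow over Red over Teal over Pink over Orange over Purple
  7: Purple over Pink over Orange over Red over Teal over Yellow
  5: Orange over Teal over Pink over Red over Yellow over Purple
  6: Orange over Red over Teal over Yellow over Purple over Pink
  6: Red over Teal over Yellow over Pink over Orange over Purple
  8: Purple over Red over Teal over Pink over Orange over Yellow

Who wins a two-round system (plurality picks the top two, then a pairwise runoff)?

Round 1 first-place votes: Red 6, Yellow 4, Pink 0, Teal 0, Purple 15, Orange 11. Purple and Orange advance.
Runoff: Purple is ranked above Orange on 15 ballots, Orange above Purple on 21.

Orange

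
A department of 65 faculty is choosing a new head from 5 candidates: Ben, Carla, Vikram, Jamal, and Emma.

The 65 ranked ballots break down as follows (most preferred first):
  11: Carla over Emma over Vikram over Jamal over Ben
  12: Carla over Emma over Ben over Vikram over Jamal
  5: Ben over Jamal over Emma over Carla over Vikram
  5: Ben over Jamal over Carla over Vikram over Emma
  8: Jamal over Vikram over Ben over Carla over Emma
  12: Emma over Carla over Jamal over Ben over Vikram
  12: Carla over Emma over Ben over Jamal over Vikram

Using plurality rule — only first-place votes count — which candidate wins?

First-place votes: Ben 10, Carla 35, Vikram 0, Jamal 8, Emma 12.

Carla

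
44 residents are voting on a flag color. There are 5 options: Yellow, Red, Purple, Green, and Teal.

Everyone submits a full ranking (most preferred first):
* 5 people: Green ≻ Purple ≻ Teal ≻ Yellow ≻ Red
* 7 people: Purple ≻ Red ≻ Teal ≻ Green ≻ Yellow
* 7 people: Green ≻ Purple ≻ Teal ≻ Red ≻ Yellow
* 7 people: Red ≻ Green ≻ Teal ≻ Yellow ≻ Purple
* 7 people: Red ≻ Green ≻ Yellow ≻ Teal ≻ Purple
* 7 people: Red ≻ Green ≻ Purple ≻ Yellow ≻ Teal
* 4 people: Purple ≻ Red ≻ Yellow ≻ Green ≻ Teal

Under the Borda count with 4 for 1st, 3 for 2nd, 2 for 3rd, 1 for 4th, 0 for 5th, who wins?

Yellow: 5×1 + 7×0 + 7×0 + 7×1 + 7×2 + 7×1 + 4×2 = 41
Red: 5×0 + 7×3 + 7×1 + 7×4 + 7×4 + 7×4 + 4×3 = 124
Purple: 5×3 + 7×4 + 7×3 + 7×0 + 7×0 + 7×2 + 4×4 = 94
Green: 5×4 + 7×1 + 7×4 + 7×3 + 7×3 + 7×3 + 4×1 = 122
Teal: 5×2 + 7×2 + 7×2 + 7×2 + 7×1 + 7×0 + 4×0 = 59

Red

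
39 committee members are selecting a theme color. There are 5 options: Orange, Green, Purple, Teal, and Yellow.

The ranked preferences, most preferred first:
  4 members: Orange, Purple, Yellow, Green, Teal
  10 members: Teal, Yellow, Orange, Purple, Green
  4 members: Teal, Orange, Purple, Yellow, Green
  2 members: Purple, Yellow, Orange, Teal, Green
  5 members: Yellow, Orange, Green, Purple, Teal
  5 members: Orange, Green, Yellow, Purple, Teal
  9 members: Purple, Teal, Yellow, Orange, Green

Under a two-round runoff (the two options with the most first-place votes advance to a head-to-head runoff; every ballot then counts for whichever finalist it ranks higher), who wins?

Purple

Round 1 first-place votes: Orange 9, Green 0, Purple 11, Teal 14, Yellow 5. Teal and Purple advance.
Runoff: Teal is ranked above Purple on 14 ballots, Purple above Teal on 25.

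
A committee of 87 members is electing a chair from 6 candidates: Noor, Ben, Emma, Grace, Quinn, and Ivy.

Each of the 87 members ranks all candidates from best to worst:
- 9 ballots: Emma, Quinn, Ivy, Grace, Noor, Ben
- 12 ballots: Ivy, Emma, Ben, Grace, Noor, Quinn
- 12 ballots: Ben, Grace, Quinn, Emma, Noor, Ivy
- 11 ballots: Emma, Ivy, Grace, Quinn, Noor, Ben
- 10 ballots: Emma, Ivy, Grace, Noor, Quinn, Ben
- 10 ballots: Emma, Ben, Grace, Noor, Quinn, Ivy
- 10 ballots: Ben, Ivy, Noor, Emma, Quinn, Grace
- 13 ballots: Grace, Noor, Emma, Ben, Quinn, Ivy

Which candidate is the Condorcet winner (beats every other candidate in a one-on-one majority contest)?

Emma vs Noor: 64–23
Emma vs Ben: 65–22
Emma vs Grace: 62–25
Emma vs Quinn: 75–12
Emma vs Ivy: 65–22
Emma beats every other candidate.

Emma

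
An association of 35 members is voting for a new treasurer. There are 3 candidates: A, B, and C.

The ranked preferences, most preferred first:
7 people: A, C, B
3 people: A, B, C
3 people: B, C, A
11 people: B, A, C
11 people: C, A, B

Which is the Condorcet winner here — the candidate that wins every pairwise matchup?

A vs B: 21–14
A vs C: 21–14
A beats every other candidate.

A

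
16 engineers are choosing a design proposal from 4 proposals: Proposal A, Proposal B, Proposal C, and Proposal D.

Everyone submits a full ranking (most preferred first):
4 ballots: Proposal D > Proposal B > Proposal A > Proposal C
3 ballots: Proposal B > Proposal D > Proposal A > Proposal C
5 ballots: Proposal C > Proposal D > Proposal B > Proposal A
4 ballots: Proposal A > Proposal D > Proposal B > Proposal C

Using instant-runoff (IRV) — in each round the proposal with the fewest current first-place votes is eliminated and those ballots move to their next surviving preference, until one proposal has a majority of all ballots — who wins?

Proposal D

Round 1: Proposal A 4, Proposal B 3, Proposal C 5, Proposal D 4. Proposal B eliminated.
Round 2: Proposal A 4, Proposal C 5, Proposal D 7. Proposal A eliminated.
Round 3: Proposal C 5, Proposal D 11. Proposal D has a majority (≥9).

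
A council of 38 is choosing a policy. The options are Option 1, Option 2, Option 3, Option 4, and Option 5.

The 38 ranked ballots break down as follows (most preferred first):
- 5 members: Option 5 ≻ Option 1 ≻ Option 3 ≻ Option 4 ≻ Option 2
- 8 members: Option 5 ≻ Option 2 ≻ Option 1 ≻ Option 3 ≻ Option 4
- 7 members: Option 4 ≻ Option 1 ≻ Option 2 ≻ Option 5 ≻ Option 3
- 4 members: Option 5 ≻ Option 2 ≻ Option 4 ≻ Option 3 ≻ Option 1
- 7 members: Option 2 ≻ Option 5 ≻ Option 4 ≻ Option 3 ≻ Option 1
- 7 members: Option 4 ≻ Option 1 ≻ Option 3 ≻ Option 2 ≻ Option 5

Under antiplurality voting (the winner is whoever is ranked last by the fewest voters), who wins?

Last-place votes: Option 1 11, Option 2 5, Option 3 7, Option 4 8, Option 5 7.

Option 2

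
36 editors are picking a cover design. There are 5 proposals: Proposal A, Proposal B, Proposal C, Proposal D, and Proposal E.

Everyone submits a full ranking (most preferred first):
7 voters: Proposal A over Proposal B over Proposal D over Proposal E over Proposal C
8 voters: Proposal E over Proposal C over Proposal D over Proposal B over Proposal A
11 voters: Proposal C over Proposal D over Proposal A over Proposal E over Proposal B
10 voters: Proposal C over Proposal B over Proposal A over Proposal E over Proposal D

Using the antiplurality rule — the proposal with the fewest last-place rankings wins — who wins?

Proposal E

Last-place votes: Proposal A 8, Proposal B 11, Proposal C 7, Proposal D 10, Proposal E 0.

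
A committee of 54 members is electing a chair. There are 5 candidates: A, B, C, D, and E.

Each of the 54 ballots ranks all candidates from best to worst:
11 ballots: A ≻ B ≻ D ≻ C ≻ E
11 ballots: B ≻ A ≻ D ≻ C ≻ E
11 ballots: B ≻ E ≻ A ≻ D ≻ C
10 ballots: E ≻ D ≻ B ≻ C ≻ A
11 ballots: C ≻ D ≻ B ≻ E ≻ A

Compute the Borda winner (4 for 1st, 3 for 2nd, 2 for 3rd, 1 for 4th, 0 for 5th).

B

A: 11×4 + 11×3 + 11×2 + 10×0 + 11×0 = 99
B: 11×3 + 11×4 + 11×4 + 10×2 + 11×2 = 163
C: 11×1 + 11×1 + 11×0 + 10×1 + 11×4 = 76
D: 11×2 + 11×2 + 11×1 + 10×3 + 11×3 = 118
E: 11×0 + 11×0 + 11×3 + 10×4 + 11×1 = 84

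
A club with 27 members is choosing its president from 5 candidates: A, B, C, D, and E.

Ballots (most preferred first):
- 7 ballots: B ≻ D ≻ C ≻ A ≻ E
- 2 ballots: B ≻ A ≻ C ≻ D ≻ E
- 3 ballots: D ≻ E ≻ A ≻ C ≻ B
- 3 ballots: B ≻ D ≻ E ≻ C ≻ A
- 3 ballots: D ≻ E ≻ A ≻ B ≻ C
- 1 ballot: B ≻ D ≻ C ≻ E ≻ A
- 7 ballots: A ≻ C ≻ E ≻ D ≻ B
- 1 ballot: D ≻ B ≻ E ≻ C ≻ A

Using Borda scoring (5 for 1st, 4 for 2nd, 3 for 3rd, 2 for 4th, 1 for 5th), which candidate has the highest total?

A: 7×2 + 2×4 + 3×3 + 3×1 + 3×3 + 1×1 + 7×5 + 1×1 = 80
B: 7×5 + 2×5 + 3×1 + 3×5 + 3×2 + 1×5 + 7×1 + 1×4 = 85
C: 7×3 + 2×3 + 3×2 + 3×2 + 3×1 + 1×3 + 7×4 + 1×2 = 75
D: 7×4 + 2×2 + 3×5 + 3×4 + 3×5 + 1×4 + 7×2 + 1×5 = 97
E: 7×1 + 2×1 + 3×4 + 3×3 + 3×4 + 1×2 + 7×3 + 1×3 = 68

D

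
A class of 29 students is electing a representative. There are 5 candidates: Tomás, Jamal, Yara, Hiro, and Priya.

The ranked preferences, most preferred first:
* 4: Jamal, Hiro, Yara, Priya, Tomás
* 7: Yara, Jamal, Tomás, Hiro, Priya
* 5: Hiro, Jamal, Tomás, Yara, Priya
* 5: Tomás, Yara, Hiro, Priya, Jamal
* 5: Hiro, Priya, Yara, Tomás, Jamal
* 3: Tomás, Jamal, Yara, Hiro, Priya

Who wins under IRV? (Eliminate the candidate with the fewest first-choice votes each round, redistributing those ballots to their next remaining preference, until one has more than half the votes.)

Tomás

Round 1: Tomás 8, Jamal 4, Yara 7, Hiro 10, Priya 0. Priya eliminated.
Round 2: Tomás 8, Jamal 4, Yara 7, Hiro 10. Jamal eliminated.
Round 3: Tomás 8, Yara 7, Hiro 14. Yara eliminated.
Round 4: Tomás 15, Hiro 14. Tomás has a majority (≥15).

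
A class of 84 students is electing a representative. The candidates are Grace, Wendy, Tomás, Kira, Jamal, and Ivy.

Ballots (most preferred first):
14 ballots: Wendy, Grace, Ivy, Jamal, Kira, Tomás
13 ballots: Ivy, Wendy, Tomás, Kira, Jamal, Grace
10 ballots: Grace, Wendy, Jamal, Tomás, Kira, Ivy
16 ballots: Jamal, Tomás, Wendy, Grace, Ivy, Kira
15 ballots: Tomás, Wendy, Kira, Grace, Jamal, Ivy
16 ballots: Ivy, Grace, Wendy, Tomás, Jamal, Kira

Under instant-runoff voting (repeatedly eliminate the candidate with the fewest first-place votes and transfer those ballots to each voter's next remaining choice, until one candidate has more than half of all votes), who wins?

Round 1: Grace 10, Wendy 14, Tomás 15, Kira 0, Jamal 16, Ivy 29. Kira eliminated.
Round 2: Grace 10, Wendy 14, Tomás 15, Jamal 16, Ivy 29. Grace eliminated.
Round 3: Wendy 24, Tomás 15, Jamal 16, Ivy 29. Tomás eliminated.
Round 4: Wendy 39, Jamal 16, Ivy 29. Jamal eliminated.
Round 5: Wendy 55, Ivy 29. Wendy has a majority (≥43).

Wendy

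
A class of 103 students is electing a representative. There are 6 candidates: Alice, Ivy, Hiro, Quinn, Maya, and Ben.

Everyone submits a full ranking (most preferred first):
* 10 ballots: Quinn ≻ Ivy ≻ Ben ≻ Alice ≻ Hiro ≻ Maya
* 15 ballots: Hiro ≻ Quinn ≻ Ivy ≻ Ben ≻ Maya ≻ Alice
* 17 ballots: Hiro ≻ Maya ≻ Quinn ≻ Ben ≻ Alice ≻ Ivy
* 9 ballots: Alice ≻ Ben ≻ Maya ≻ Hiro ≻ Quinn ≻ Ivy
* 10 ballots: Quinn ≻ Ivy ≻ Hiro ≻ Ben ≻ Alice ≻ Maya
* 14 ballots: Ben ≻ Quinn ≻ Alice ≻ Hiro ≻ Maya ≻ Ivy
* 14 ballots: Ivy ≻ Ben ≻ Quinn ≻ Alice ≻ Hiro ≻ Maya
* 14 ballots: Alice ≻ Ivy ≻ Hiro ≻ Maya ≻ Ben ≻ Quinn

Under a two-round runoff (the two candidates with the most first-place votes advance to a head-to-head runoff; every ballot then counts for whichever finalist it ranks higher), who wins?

Alice

Round 1 first-place votes: Alice 23, Ivy 14, Hiro 32, Quinn 20, Maya 0, Ben 14. Hiro and Alice advance.
Runoff: Hiro is ranked above Alice on 42 ballots, Alice above Hiro on 61.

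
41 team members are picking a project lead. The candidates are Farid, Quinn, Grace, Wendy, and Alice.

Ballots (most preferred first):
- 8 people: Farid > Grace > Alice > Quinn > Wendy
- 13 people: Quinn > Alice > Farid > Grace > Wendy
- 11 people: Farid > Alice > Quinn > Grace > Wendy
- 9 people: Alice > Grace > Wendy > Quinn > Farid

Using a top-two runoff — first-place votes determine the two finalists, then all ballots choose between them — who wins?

Quinn

Round 1 first-place votes: Farid 19, Quinn 13, Grace 0, Wendy 0, Alice 9. Farid and Quinn advance.
Runoff: Farid is ranked above Quinn on 19 ballots, Quinn above Farid on 22.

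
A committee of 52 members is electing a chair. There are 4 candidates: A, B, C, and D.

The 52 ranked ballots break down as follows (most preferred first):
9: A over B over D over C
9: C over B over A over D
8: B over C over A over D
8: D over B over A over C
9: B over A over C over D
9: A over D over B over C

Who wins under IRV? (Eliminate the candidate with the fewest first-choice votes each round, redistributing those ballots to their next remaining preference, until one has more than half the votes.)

Round 1: A 18, B 17, C 9, D 8. D eliminated.
Round 2: A 18, B 25, C 9. C eliminated.
Round 3: A 18, B 34. B has a majority (≥27).

B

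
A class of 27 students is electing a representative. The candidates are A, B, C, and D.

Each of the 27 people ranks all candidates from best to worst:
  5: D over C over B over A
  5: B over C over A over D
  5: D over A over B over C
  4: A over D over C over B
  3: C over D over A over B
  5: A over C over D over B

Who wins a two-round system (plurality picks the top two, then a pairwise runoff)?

A

Round 1 first-place votes: A 9, B 5, C 3, D 10. D and A advance.
Runoff: D is ranked above A on 13 ballots, A above D on 14.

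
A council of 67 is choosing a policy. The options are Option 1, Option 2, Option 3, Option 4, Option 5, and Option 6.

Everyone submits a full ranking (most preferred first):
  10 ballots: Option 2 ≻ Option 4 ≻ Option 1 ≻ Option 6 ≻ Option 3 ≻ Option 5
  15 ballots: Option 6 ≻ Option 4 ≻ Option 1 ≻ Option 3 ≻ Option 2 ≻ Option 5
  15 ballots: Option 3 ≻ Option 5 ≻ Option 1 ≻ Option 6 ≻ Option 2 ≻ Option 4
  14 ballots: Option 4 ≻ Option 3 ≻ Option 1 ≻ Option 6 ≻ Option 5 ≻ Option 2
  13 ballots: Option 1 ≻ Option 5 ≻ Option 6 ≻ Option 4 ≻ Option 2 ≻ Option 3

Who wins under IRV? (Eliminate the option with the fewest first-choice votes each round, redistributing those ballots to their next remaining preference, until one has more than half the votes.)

Round 1: Option 1 13, Option 2 10, Option 3 15, Option 4 14, Option 5 0, Option 6 15. Option 5 eliminated.
Round 2: Option 1 13, Option 2 10, Option 3 15, Option 4 14, Option 6 15. Option 2 eliminated.
Round 3: Option 1 13, Option 3 15, Option 4 24, Option 6 15. Option 1 eliminated.
Round 4: Option 3 15, Option 4 24, Option 6 28. Option 3 eliminated.
Round 5: Option 4 24, Option 6 43. Option 6 has a majority (≥34).

Option 6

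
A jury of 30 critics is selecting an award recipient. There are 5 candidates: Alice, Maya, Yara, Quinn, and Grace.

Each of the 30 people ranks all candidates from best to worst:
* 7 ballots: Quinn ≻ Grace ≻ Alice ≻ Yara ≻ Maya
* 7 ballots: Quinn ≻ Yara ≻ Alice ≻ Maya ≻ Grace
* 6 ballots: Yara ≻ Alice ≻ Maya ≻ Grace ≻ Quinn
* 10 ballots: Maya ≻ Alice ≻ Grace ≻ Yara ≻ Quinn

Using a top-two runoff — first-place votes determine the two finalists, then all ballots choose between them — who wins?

Maya

Round 1 first-place votes: Alice 0, Maya 10, Yara 6, Quinn 14, Grace 0. Quinn and Maya advance.
Runoff: Quinn is ranked above Maya on 14 ballots, Maya above Quinn on 16.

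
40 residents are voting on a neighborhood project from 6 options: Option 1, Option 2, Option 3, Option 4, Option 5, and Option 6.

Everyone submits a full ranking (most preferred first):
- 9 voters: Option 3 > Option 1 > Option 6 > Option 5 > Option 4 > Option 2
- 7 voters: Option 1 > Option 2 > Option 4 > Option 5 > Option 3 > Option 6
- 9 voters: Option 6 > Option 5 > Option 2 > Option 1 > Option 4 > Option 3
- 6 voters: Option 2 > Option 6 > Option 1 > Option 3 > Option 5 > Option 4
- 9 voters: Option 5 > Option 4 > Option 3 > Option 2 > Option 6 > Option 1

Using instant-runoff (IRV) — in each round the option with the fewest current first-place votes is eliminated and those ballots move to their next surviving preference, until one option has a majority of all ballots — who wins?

Round 1: Option 1 7, Option 2 6, Option 3 9, Option 4 0, Option 5 9, Option 6 9. Option 4 eliminated.
Round 2: Option 1 7, Option 2 6, Option 3 9, Option 5 9, Option 6 9. Option 2 eliminated.
Round 3: Option 1 7, Option 3 9, Option 5 9, Option 6 15. Option 1 eliminated.
Round 4: Option 3 9, Option 5 16, Option 6 15. Option 3 eliminated.
Round 5: Option 5 16, Option 6 24. Option 6 has a majority (≥21).

Option 6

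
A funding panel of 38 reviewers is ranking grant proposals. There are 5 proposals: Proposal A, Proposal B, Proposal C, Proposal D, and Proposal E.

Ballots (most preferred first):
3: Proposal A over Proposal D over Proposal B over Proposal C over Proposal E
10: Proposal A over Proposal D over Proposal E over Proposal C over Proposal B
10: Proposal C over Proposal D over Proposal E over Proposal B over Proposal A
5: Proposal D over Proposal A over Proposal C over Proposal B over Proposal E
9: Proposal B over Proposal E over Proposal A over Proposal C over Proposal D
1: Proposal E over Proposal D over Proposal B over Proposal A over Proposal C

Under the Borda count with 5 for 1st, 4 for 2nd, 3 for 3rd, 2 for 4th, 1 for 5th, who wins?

Proposal A: 3×5 + 10×5 + 10×1 + 5×4 + 9×3 + 1×2 = 124
Proposal B: 3×3 + 10×1 + 10×2 + 5×2 + 9×5 + 1×3 = 97
Proposal C: 3×2 + 10×2 + 10×5 + 5×3 + 9×2 + 1×1 = 110
Proposal D: 3×4 + 10×4 + 10×4 + 5×5 + 9×1 + 1×4 = 130
Proposal E: 3×1 + 10×3 + 10×3 + 5×1 + 9×4 + 1×5 = 109

Proposal D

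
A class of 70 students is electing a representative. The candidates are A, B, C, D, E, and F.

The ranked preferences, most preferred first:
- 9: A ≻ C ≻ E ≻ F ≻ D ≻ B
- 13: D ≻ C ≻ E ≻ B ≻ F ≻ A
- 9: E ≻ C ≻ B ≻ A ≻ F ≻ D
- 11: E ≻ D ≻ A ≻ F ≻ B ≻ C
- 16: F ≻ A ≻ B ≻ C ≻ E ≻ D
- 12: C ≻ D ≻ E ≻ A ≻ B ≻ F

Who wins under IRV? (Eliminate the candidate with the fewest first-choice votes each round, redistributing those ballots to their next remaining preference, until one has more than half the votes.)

C

Round 1: A 9, B 0, C 12, D 13, E 20, F 16. B eliminated.
Round 2: A 9, C 12, D 13, E 20, F 16. A eliminated.
Round 3: C 21, D 13, E 20, F 16. D eliminated.
Round 4: C 34, E 20, F 16. F eliminated.
Round 5: C 50, E 20. C has a majority (≥36).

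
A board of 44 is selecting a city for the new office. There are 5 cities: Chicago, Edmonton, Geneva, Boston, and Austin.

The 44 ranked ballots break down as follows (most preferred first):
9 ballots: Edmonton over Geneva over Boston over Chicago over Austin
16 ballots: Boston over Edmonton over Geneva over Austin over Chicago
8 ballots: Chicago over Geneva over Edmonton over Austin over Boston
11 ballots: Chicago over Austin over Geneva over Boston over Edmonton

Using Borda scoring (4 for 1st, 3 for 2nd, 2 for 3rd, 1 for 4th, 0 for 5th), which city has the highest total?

Geneva

Chicago: 9×1 + 16×0 + 8×4 + 11×4 = 85
Edmonton: 9×4 + 16×3 + 8×2 + 11×0 = 100
Geneva: 9×3 + 16×2 + 8×3 + 11×2 = 105
Boston: 9×2 + 16×4 + 8×0 + 11×1 = 93
Austin: 9×0 + 16×1 + 8×1 + 11×3 = 57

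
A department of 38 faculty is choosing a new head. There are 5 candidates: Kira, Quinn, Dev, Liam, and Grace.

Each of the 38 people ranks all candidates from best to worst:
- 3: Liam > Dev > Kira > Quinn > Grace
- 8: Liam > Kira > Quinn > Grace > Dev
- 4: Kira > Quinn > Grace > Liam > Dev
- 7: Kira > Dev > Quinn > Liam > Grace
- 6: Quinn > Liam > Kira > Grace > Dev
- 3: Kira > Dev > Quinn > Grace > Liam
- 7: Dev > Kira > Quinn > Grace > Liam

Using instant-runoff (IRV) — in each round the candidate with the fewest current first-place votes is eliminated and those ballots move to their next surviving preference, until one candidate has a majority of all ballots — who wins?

Round 1: Kira 14, Quinn 6, Dev 7, Liam 11, Grace 0. Grace eliminated.
Round 2: Kira 14, Quinn 6, Dev 7, Liam 11. Quinn eliminated.
Round 3: Kira 14, Dev 7, Liam 17. Dev eliminated.
Round 4: Kira 21, Liam 17. Kira has a majority (≥20).

Kira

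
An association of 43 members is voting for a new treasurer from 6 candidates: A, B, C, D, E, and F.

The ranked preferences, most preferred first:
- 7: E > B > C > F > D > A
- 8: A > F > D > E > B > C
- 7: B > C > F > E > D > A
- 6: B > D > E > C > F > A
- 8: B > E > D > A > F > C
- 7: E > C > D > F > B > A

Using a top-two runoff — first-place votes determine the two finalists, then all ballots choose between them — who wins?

Round 1 first-place votes: A 8, B 21, C 0, D 0, E 14, F 0. B and E advance.
Runoff: B is ranked above E on 21 ballots, E above B on 22.

E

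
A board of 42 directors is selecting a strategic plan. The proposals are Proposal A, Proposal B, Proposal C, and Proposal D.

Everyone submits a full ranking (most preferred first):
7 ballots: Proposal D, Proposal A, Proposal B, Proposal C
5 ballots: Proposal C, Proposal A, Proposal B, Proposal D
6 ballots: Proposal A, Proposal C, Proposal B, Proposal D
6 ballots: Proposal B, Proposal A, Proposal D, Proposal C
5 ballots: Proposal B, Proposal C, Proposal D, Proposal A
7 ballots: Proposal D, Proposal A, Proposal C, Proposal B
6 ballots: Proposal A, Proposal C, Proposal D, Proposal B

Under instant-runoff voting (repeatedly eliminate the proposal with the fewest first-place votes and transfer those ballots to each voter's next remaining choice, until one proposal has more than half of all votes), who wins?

Round 1: Proposal A 12, Proposal B 11, Proposal C 5, Proposal D 14. Proposal C eliminated.
Round 2: Proposal A 17, Proposal B 11, Proposal D 14. Proposal B eliminated.
Round 3: Proposal A 23, Proposal D 19. Proposal A has a majority (≥22).

Proposal A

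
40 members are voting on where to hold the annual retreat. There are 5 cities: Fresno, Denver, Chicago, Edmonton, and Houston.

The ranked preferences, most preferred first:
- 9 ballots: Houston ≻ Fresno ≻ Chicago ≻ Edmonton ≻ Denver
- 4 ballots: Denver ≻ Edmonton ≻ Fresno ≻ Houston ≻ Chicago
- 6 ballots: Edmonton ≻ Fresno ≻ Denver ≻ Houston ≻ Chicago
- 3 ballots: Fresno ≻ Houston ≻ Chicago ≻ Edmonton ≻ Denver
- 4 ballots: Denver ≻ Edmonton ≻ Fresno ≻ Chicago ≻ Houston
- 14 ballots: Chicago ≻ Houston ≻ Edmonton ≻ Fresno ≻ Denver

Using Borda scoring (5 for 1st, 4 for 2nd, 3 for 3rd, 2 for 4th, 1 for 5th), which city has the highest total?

Houston

Fresno: 9×4 + 4×3 + 6×4 + 3×5 + 4×3 + 14×2 = 127
Denver: 9×1 + 4×5 + 6×3 + 3×1 + 4×5 + 14×1 = 84
Chicago: 9×3 + 4×1 + 6×1 + 3×3 + 4×2 + 14×5 = 124
Edmonton: 9×2 + 4×4 + 6×5 + 3×2 + 4×4 + 14×3 = 128
Houston: 9×5 + 4×2 + 6×2 + 3×4 + 4×1 + 14×4 = 137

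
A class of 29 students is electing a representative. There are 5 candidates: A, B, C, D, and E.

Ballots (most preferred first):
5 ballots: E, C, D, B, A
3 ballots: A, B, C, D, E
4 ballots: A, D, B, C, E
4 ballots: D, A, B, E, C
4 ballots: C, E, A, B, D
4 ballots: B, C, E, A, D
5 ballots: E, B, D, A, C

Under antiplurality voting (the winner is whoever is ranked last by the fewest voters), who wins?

B

Last-place votes: A 5, B 0, C 9, D 8, E 7.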